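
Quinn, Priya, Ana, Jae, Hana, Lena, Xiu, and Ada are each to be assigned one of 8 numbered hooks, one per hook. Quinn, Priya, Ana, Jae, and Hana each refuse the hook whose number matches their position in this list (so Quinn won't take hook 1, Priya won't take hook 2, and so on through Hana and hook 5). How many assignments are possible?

Let Aᵢ (for 1 ≤ i ≤ 5) be the placements that put person i in their forbidden hook. Any j of these fix j positions, leaving (8−j)! ways to fill the rest, and there are C(5,j) ways to pick which j.
By inclusion–exclusion, the number of valid placements is Σ_{j=0}^{5} (−1)^j C(5,j)·(8−j)!.
Computing: 40320 − 25200 + 7200 − 1200 + 120 − 6 = 21234.

21234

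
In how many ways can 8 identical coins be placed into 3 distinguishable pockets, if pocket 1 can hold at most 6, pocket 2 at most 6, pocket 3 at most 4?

29

Without the upper bounds there are C(10,2) = 45 ways to split 8 among 3 pockets.
Subtract solutions that violate a single cap (substitute x_i' = x_i − (cap_i+1)): x_1 ≥ 7 gives C(3,2) = 3; x_2 ≥ 7 gives C(3,2) = 3; x_3 ≥ 5 gives C(5,2) = 10. Together 16.
No two caps can be exceeded simultaneously, so the pair terms are all 0.
By inclusion–exclusion the count is 45 − 16 + 0 = 29.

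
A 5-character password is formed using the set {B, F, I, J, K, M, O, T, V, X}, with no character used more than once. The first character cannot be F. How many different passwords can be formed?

The first character has 10−1 = 9 choices (anything except F).
The remaining 4 characters are filled from the other 9 symbols without repetition: 9 × 8 × 7 × 6 = 3024.
Total: 9 × 3024 = 27216.

27216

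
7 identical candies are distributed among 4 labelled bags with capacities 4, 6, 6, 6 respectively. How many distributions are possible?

107

Ignoring the caps, the number of non-negative solutions to x_1+…+x_4 = 7 is C(10,3) = 120.
Subtract solutions that violate a single cap (substitute x_i' = x_i − (cap_i+1)): x_1 ≥ 5 gives C(5,3) = 10; x_2 ≥ 7 gives C(3,3) = 1; x_3 ≥ 7 gives C(3,3) = 1; x_4 ≥ 7 gives C(3,3) = 1. Together 13.
No two caps can be exceeded simultaneously, so the pair terms are all 0.
By inclusion–exclusion the count is 120 − 13 + 0 = 107.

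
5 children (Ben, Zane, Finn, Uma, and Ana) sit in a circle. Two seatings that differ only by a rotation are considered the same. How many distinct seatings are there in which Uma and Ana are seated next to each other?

Glue Uma and Ana into a block (2 internal orders). Seating 4 units around a circle gives (3)! arrangements.
So 2 × (3)! = 2 × 6 = 12.

12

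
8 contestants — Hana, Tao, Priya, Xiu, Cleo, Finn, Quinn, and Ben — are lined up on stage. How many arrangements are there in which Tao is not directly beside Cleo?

Of the 8! = 40320 arrangements, those with Tao and Cleo adjacent number 2 × 7! = 10080 (treat the pair as a block with 2 internal orders).
So 40320 − 10080 = 30240 arrangements keep them apart.

30240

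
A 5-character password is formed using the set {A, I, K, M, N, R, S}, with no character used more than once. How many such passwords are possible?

Choose and order 5 of the 7 symbols: the first character has 7 options, the next 6, and so on down to 3.
7 × 6 × 5 × 4 × 3 = 2520.

2520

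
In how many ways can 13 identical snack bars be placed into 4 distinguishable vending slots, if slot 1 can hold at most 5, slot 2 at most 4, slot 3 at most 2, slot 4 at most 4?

Ignoring the caps, the number of non-negative solutions to x_1+…+x_4 = 13 is C(16,3) = 560.
Subtract solutions that violate a single cap (substitute x_i' = x_i − (cap_i+1)): x_1 ≥ 6 gives C(10,3) = 120; x_2 ≥ 5 gives C(11,3) = 165; x_3 ≥ 3 gives C(13,3) = 286; x_4 ≥ 5 gives C(11,3) = 165. Together 736.
Add back pairs where two caps are both exceeded: 10 + 35 + 10 + 56 + 20 + 56 = 187.
Subtract triples: 0 + 0 + 0 + 1 = 1.
By inclusion–exclusion the count is 560 − 736 + 187 − 1 = 10.

10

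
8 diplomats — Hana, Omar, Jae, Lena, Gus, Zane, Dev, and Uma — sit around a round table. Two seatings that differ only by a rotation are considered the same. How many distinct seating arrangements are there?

5040

Seat Hana anywhere (absorbing the rotational symmetry), then permute the other 7: (7)! = 5040.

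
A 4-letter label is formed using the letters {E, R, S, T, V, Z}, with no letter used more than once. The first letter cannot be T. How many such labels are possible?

300

The first letter has 6−1 = 5 choices (anything except T).
The remaining 3 letters are filled from the other 5 symbols without repetition: 5 × 4 × 3 = 60.
Total: 5 × 60 = 300.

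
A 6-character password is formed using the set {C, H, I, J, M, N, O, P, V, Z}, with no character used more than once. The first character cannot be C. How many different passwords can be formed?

The first character has 10−1 = 9 choices (anything except C).
The remaining 5 characters are filled from the other 9 symbols without repetition: 9 × 8 × 7 × 6 × 5 = 15120.
Total: 9 × 15120 = 136080.

136080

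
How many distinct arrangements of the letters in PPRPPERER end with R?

420

Fix R in the last position and arrange the remaining 8 letters.
Those 8 letters have E appearing twice, P appearing 4 times, and R appearing twice, giving (8)!/(4!·2!·2!) = 420.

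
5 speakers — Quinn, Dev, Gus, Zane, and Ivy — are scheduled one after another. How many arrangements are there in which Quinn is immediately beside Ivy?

Treat {Quinn, Ivy} as a single unit. There are 4 units to order, and the pair itself can be ordered 2 ways.
That gives 2 × 4! = 2 × 24 = 48.

48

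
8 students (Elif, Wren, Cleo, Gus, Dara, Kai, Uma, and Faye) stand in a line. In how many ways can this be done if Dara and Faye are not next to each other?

30240

There are 8! = 40320 arrangements in all. If Dara and Faye are adjacent, merging them into one block gives 2·(7)! = 10080 arrangements.
Complementary counting: 40320 − 10080 = 30240.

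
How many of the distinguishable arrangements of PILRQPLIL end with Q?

With the last slot taken by Q, it remains to arrange the other 8 letters (PILRPLIL).
Those 8 letters have I appearing twice, L appearing 3 times, and P appearing twice, giving (8)!/(3!·2!·2!) = 1680.

1680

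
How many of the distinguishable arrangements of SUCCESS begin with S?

180

Fix S in the first position and arrange the remaining 6 letters.
Those 6 letters have C appearing twice and S appearing twice, giving (6)!/(2!·2!) = 180.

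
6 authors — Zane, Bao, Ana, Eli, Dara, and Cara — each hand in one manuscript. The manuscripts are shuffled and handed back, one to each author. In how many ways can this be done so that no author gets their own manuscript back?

265

Count assignments avoiding every fixed point. For any j of the 6 authors fixed to their own manuscript, the other 6−j can be arranged in (6−j)! ways.
By inclusion–exclusion this is Σ_{j=0}^{6} (−1)^j C(6,j)·(6−j)!.
Computing: 720 − 720 + 360 − 120 + 30 − 6 + 1 = 265.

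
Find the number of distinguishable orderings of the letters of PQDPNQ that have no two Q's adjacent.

120

There are 6!/(2!·2!) = 180 arrangements of PQDPNQ in total.
Arrangements with the Q's together: treat QQ as one letter, giving (5)!/(2!) = 60.
Subtracting, 180 − 60 = 120 arrangements keep the Q's apart.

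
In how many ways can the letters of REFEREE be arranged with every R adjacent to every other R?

Treat the 2 copies of R as a single block. The multiset to arrange is then {RR, E, E, E, E, F}, 6 items in all.
That gives (6)!/(4!) = 30 arrangements.

30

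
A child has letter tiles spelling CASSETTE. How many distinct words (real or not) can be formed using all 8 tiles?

5040

Letter multiplicities in CASSETTE: A×1, C×1, E×2, S×2, T×2.
Dividing 8! = 40320 by 2!·2!·2! = 8 for the repeated letters gives 5040.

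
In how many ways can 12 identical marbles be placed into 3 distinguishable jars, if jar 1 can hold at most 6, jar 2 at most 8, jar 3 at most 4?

By stars and bars, unrestricted non-negative solutions to x_1+…+x_3 = 12 number C(12+2,2) = 91.
Subtract solutions that violate a single cap (substitute x_i' = x_i − (cap_i+1)): x_1 ≥ 7 gives C(7,2) = 21; x_2 ≥ 9 gives C(5,2) = 10; x_3 ≥ 5 gives C(9,2) = 36. Together 67.
Add back pairs where two caps are both exceeded: 0 + 1 + 0 = 1.
By inclusion–exclusion the count is 91 − 67 + 1 = 25.

25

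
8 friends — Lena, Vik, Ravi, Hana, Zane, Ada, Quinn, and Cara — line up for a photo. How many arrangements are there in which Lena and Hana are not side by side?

30240

Of the 8! = 40320 arrangements, those with Lena and Hana adjacent number 2 × 7! = 10080 (treat the pair as a block with 2 internal orders).
So 40320 − 10080 = 30240 arrangements keep them apart.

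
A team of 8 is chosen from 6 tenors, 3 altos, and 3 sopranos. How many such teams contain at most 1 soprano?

Split by how many sopranos are chosen (0 through 1).
Sum: C(3,0)·C(9,8) + C(3,1)·C(9,7) = 9 + 108 = 117.

117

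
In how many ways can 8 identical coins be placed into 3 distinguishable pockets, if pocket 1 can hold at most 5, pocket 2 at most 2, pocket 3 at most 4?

9

Ignoring the caps, the number of non-negative solutions to x_1+…+x_3 = 8 is C(10,2) = 45.
Subtract solutions that violate a single cap (substitute x_i' = x_i − (cap_i+1)): x_1 ≥ 6 gives C(4,2) = 6; x_2 ≥ 3 gives C(7,2) = 21; x_3 ≥ 5 gives C(5,2) = 10. Together 37.
Add back pairs where two caps are both exceeded: 0 + 0 + 1 = 1.
By inclusion–exclusion the count is 45 − 37 + 1 = 9.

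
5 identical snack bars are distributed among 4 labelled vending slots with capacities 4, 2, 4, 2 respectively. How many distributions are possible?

34

By stars and bars, unrestricted non-negative solutions to x_1+…+x_4 = 5 number C(5+3,3) = 56.
Subtract solutions that violate a single cap (substitute x_i' = x_i − (cap_i+1)): x_1 ≥ 5 gives C(3,3) = 1; x_2 ≥ 3 gives C(5,3) = 10; x_3 ≥ 5 gives C(3,3) = 1; x_4 ≥ 3 gives C(5,3) = 10. Together 22.
No two caps can be exceeded simultaneously, so the pair terms are all 0.
By inclusion–exclusion the count is 56 − 22 + 0 = 34.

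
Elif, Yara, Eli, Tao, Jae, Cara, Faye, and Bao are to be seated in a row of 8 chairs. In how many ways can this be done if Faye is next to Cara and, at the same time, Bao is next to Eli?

Treat {Faye,Cara} as one block (2 orders) and {Bao,Eli} as another (2 orders).
That leaves 6 units to arrange: 2 × 2 × 6! = 4 × 720 = 2880.

2880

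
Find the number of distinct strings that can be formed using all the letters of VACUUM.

The 6 letters of VACUUM have repeats: U appearing twice.
Dividing 6! = 720 by 2! = 2 for the repeated letters gives 360.

360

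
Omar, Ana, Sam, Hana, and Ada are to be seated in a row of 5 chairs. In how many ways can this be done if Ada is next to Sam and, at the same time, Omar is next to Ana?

24

Treat {Ada,Sam} as one block (2 orders) and {Omar,Ana} as another (2 orders).
That leaves 3 units to arrange: 2 × 2 × 3! = 4 × 6 = 24.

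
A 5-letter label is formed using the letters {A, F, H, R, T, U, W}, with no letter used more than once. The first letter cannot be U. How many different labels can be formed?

2160

The first letter has 7−1 = 6 choices (anything except U).
The remaining 4 letters are filled from the other 6 symbols without repetition: 6 × 5 × 4 × 3 = 360.
Total: 6 × 360 = 2160.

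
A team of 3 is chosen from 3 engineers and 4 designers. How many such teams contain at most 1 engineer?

Split by how many engineers are chosen (0 through 1).
Sum: C(3,0)·C(4,3) + C(3,1)·C(4,2) = 4 + 18 = 22.

22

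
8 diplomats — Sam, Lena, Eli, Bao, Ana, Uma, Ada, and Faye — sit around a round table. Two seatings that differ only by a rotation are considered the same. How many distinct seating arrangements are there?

Fix one person's seat to break rotational symmetry; the remaining 7 people can be arranged in (7)! = 5040 ways.

5040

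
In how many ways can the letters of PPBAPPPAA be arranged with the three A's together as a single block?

42

Treat the 3 copies of A as a single block. The multiset to arrange is then {AAA, B, P, P, P, P, P}, 7 items in all.
That gives (7)!/(5!) = 42 arrangements.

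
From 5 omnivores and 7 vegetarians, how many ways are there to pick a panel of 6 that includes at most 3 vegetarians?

Split by how many vegetarians are chosen (0 through 3).
Sum: C(7,0)·C(5,6) + C(7,1)·C(5,5) + C(7,2)·C(5,4) + C(7,3)·C(5,3) = 0 + 7 + 105 + 350 = 462.

462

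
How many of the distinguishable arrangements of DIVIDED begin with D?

180

With the first slot taken by D, it remains to arrange the other 6 letters (IVIDED).
Those 6 letters have D appearing twice and I appearing twice, giving (6)!/(2!·2!) = 180.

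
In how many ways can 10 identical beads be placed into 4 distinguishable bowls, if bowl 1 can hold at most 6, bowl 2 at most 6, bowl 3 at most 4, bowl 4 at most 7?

180

By stars and bars, unrestricted non-negative solutions to x_1+…+x_4 = 10 number C(10+3,3) = 286.
Subtract solutions that violate a single cap (substitute x_i' = x_i − (cap_i+1)): x_1 ≥ 7 gives C(6,3) = 20; x_2 ≥ 7 gives C(6,3) = 20; x_3 ≥ 5 gives C(8,3) = 56; x_4 ≥ 8 gives C(5,3) = 10. Together 106.
No two caps can be exceeded simultaneously, so the pair terms are all 0.
By inclusion–exclusion the count is 286 − 106 + 0 = 180.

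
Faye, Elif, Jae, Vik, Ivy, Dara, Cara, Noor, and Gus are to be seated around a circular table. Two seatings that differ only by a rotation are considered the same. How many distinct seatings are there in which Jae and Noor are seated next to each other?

10080

Glue Jae and Noor into a block (2 internal orders). Seating 8 units around a circle gives (7)! arrangements.
So 2 × (7)! = 2 × 5040 = 10080.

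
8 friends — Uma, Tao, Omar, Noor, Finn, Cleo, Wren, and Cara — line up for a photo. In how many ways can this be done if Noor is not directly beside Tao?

30240

Of the 8! = 40320 arrangements, those with Noor and Tao adjacent number 2 × 7! = 10080 (treat the pair as a block with 2 internal orders).
Complementary counting: 40320 − 10080 = 30240.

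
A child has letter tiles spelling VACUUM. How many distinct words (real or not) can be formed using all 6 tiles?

360

Letter multiplicities in VACUUM: A×1, C×1, M×1, U×2, V×1.
So there are 6! / (2!) = 360 distinguishable arrangements.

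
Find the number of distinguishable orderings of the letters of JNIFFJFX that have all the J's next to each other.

840

Treat the 2 copies of J as a single block. The multiset to arrange is then {JJ, F, F, F, I, N, X}, 7 items in all.
That gives (7)!/(3!) = 840 arrangements.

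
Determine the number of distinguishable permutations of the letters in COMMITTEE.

COMMITTEE has 9 letters with E appearing twice, M appearing twice, and T appearing twice.
Dividing 9! = 362880 by 2!·2!·2! = 8 for the repeated letters gives 45360.

45360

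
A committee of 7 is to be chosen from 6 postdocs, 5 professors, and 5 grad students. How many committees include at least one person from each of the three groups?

10660

With no constraint there are C(16,7) = 11440 possible selections.
Subtract selections that omit an entire group: no postdocs → C(10,7) = 120; no professors → C(11,7) = 330; no grad students → C(11,7) = 330.
Add back selections omitting two groups (i.e. drawn from a single group): C(6,7) + C(5,7) + C(5,7) = 0.
By inclusion–exclusion: 11440 − 780 + 0 = 10660.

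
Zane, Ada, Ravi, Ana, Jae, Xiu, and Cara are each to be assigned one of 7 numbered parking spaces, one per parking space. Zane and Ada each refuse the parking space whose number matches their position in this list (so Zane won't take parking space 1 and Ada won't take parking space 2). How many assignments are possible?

Let Aᵢ (for i ∈ {1, 2}) be the placements that put person i in their forbidden parking space. Any j of these fix j positions, leaving (7−j)! ways to fill the rest, and there are C(2,j) ways to pick which j.
By inclusion–exclusion, the number of valid placements is Σ_{j=0}^{2} (−1)^j C(2,j)·(7−j)!.
Computing: 5040 − 1440 + 120 = 3720.

3720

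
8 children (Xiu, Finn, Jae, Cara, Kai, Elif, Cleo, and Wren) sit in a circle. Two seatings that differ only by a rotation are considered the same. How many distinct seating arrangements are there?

5040

Fix one person's seat to break rotational symmetry; the remaining 7 people can be arranged in (7)! = 5040 ways.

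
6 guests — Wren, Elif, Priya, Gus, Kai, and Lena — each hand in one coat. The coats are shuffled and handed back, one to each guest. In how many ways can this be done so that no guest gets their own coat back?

265

Count assignments avoiding every fixed point. For any j of the 6 guests fixed to their own coat, the other 6−j can be arranged in (6−j)! ways.
By inclusion–exclusion this is Σ_{j=0}^{6} (−1)^j C(6,j)·(6−j)!.
Computing: 720 − 720 + 360 − 120 + 30 − 6 + 1 = 265.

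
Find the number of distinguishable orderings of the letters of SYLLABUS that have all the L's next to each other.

Treat the 2 copies of L as a single block. The multiset to arrange is then {LL, A, B, S, S, U, Y}, 7 items in all.
That gives (7)!/(2!) = 2520 arrangements.

2520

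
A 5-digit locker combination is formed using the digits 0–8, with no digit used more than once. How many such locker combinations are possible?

With no repetition, fill the 5 digits in order: 9 choices, then 8, down to 5.
That product is 9 × 8 × 7 × 6 × 5 = 15120.

15120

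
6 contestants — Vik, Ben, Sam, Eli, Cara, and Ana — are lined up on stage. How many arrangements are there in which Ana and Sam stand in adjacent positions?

Treat {Ana, Sam} as a single unit. There are 5 units to order, and the pair itself can be ordered 2 ways.
That gives 2 × 5! = 2 × 120 = 240.

240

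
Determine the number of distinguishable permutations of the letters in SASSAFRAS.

The 9 letters of SASSAFRAS have repeats: A appearing 3 times and S appearing 4 times.
Dividing 9! = 362880 by 4!·3! = 144 for the repeated letters gives 2520.

2520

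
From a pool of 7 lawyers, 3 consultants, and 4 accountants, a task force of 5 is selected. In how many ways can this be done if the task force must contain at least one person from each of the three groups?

With no constraint there are C(14,5) = 2002 possible selections.
Subtract selections that omit an entire group: no lawyers → C(7,5) = 21; no consultants → C(11,5) = 462; no accountants → C(10,5) = 252.
Add back selections omitting two groups (i.e. drawn from a single group): C(7,5) + C(3,5) + C(4,5) = 21.
By inclusion–exclusion: 2002 − 735 + 21 = 1288.

1288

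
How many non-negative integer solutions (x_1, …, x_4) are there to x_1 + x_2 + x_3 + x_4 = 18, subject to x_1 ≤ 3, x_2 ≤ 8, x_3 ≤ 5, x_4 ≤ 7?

Ignoring the caps, the number of non-negative solutions to x_1+…+x_4 = 18 is C(21,3) = 1330.
Subtract solutions that violate a single cap (substitute x_i' = x_i − (cap_i+1)): x_1 ≥ 4 gives C(17,3) = 680; x_2 ≥ 9 gives C(12,3) = 220; x_3 ≥ 6 gives C(15,3) = 455; x_4 ≥ 8 gives C(13,3) = 286. Together 1641.
Add back pairs where two caps are both exceeded: 56 + 165 + 84 + 20 + 4 + 35 = 364.
Subtract triples: 0 + 0 + 1 + 0 = 1.
By inclusion–exclusion the count is 1330 − 1641 + 364 − 1 = 52.

52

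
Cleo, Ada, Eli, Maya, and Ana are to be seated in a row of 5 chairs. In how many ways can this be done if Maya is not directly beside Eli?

Of the 5! = 120 arrangements, those with Maya and Eli adjacent number 2 × 4! = 48 (treat the pair as a block with 2 internal orders).
So 120 − 48 = 72 arrangements keep them apart.

72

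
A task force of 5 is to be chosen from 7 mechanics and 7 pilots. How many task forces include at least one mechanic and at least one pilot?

1960

With no constraint there are C(14,5) = 2002 possible selections.
Subtract selections that omit an entire group: no mechanics → C(7,5) = 21; no pilots → C(7,5) = 21.
Both groups omitted at once is impossible, so 2002 − 42 = 1960.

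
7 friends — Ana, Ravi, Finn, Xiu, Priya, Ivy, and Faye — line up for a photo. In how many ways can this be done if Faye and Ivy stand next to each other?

1440

Glue Faye and Ivy into one block (2 internal orders), leaving 6 units to arrange in a row.
So the count is 2·(6)! = 1440.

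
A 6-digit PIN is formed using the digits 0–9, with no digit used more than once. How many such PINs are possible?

Choose and order 6 of the 10 symbols: the first digit has 10 options, the next 9, and so on down to 5.
10 × 9 × 8 × 7 × 6 × 5 = 151200.

151200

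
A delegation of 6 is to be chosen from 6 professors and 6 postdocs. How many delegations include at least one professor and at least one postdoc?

922

With no constraint there are C(12,6) = 924 possible selections.
Subtract selections that omit an entire group: no professors → C(6,6) = 1; no postdocs → C(6,6) = 1.
Both groups omitted at once is impossible, so 924 − 2 = 922.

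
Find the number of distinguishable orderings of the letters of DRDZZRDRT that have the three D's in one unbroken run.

420

Treat the 3 copies of D as a single block. The multiset to arrange is then {DDD, R, R, R, T, Z, Z}, 7 items in all.
That gives (7)!/(3!·2!) = 420 arrangements.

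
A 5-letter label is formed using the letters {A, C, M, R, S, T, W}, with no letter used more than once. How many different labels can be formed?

2520

With no repetition, fill the 5 letters in order: 7 choices, then 6, down to 3.
That product is 7 × 6 × 5 × 4 × 3 = 2520.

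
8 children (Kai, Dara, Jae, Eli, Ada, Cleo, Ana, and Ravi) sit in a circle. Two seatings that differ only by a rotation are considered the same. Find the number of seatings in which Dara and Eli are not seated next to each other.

3600

All circular seatings of 8 people number (7)! = 5040.
Those with Dara next to Eli: fuse the pair into one unit and seat 7 units around a circle — 2·(6)! = 1440.
Subtracting, 5040 − 1440 = 3600.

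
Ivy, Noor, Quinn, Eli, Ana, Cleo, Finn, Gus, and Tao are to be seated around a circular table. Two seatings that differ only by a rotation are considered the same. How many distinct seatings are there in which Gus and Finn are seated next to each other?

Glue Gus and Finn into a block (2 internal orders). Seating 8 units around a circle gives (7)! arrangements.
So 2 × (7)! = 2 × 5040 = 10080.

10080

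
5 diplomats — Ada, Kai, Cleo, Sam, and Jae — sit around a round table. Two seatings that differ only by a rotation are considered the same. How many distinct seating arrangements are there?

24

Around a circle, 5 distinct people have 5!/5 = (4)! = 24 rotationally distinct seatings.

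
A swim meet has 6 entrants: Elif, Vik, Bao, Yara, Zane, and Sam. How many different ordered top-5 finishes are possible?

This is an ordered selection of 5 from 6: P(6,5).
That gives 6 × 5 × 4 × 3 × 2 = 720.

720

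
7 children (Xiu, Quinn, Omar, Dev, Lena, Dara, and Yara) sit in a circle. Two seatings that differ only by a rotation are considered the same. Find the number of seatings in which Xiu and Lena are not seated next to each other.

480

All circular seatings of 7 people number (6)! = 720.
Those with Xiu next to Lena: fuse the pair into one unit and seat 6 units around a circle — 2·(5)! = 240.
Subtracting, 720 − 240 = 480.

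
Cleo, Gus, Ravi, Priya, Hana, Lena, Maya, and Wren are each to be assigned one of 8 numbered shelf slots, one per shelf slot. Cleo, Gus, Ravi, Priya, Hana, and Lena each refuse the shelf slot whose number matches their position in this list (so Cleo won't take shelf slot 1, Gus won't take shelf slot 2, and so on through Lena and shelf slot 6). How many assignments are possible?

Let Aᵢ (for 1 ≤ i ≤ 6) be the placements that put person i in their forbidden shelf slot. Any j of these fix j positions, leaving (8−j)! ways to fill the rest, and there are C(6,j) ways to pick which j.
By inclusion–exclusion, the number of valid placements is Σ_{j=0}^{6} (−1)^j C(6,j)·(8−j)!.
Computing: 40320 − 30240 + 10800 − 2400 + 360 − 36 + 2 = 18806.

18806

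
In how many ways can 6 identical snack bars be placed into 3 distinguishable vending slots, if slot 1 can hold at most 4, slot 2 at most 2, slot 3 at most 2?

6

By stars and bars, unrestricted non-negative solutions to x_1+…+x_3 = 6 number C(6+2,2) = 28.
Subtract solutions that violate a single cap (substitute x_i' = x_i − (cap_i+1)): x_1 ≥ 5 gives C(3,2) = 3; x_2 ≥ 3 gives C(5,2) = 10; x_3 ≥ 3 gives C(5,2) = 10. Together 23.
Add back pairs where two caps are both exceeded: 0 + 0 + 1 = 1.
By inclusion–exclusion the count is 28 − 23 + 1 = 6.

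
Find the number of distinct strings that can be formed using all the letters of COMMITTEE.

COMMITTEE has 9 letters with E appearing twice, M appearing twice, and T appearing twice.
The number of distinct arrangements is 9!/(2!·2!·2!) = 362880/8 = 45360.

45360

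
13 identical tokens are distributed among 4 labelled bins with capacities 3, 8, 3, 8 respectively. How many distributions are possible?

By stars and bars, unrestricted non-negative solutions to x_1+…+x_4 = 13 number C(13+3,3) = 560.
Subtract solutions that violate a single cap (substitute x_i' = x_i − (cap_i+1)): x_1 ≥ 4 gives C(12,3) = 220; x_2 ≥ 9 gives C(7,3) = 35; x_3 ≥ 4 gives C(12,3) = 220; x_4 ≥ 9 gives C(7,3) = 35. Together 510.
Add back pairs where two caps are both exceeded: 1 + 56 + 1 + 1 + 0 + 1 = 60.
By inclusion–exclusion the count is 560 − 510 + 60 = 110.

110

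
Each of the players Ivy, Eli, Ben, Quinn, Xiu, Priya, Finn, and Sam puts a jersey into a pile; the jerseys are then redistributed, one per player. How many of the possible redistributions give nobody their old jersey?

14833

Count assignments avoiding every fixed point. For any j of the 8 players fixed to their old jersey, the other 8−j can be arranged in (8−j)! ways.
By inclusion–exclusion this is Σ_{j=0}^{8} (−1)^j C(8,j)·(8−j)!.
Computing: 40320 − 40320 + 20160 − 6720 + 1680 − 336 + 56 − 8 + 1 = 14833.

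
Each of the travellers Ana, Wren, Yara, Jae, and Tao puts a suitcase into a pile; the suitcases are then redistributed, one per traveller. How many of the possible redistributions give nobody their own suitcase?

Count assignments avoiding every fixed point. For any j of the 5 travellers fixed to their own suitcase, the other 5−j can be arranged in (5−j)! ways.
By inclusion–exclusion this is Σ_{j=0}^{5} (−1)^j C(5,j)·(5−j)!.
Computing: 120 − 120 + 60 − 20 + 5 − 1 = 44.

44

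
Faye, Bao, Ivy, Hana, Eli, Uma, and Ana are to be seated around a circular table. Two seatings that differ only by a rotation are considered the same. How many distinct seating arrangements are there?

720

Fix one person's seat to break rotational symmetry; the remaining 6 people can be arranged in (6)! = 720 ways.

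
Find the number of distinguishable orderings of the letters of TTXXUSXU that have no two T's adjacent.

There are 8!/(3!·2!·2!) = 1680 arrangements of TTXXUSXU in total.
If the two T's are adjacent, glue them into one block, leaving 7 items to arrange: (7)!/(3!·2!) = 420 ways.
Hence 1680 − 420 = 1260.

1260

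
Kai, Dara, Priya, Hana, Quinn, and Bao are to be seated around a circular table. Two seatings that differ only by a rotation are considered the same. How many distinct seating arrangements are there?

120

Seat Kai anywhere (absorbing the rotational symmetry), then permute the other 5: (5)! = 120.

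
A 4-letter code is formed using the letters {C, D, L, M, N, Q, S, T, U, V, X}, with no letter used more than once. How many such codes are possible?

Choose and order 4 of the 11 symbols: the first letter has 11 options, the next 10, then 9, 8.
That product is 11 × 10 × 9 × 8 = 7920.

7920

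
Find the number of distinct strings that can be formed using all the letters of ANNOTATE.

5040

Letter multiplicities in ANNOTATE: A×2, E×1, N×2, O×1, T×2.
Dividing 8! = 40320 by 2!·2!·2! = 8 for the repeated letters gives 5040.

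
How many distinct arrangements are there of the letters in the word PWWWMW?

30

Letter multiplicities in PWWWMW: M×1, P×1, W×4.
The number of distinct arrangements is 6!/(4!) = 720/24 = 30.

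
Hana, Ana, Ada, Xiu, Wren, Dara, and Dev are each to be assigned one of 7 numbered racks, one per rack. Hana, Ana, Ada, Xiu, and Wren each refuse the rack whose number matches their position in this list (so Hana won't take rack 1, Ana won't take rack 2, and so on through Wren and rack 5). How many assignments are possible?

2428

Let Aᵢ (for 1 ≤ i ≤ 5) be the placements that put person i in their forbidden rack. Any j of these fix j positions, leaving (7−j)! ways to fill the rest, and there are C(5,j) ways to pick which j.
By inclusion–exclusion, the number of valid placements is Σ_{j=0}^{5} (−1)^j C(5,j)·(7−j)!.
Computing: 5040 − 3600 + 1200 − 240 + 30 − 2 = 2428.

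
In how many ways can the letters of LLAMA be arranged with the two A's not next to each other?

There are 5!/(2!·2!) = 30 arrangements of LLAMA in total.
If the two A's are adjacent, glue them into one block, leaving 4 items to arrange: (4)!/(2!) = 12 ways.
Hence 30 − 12 = 18.

18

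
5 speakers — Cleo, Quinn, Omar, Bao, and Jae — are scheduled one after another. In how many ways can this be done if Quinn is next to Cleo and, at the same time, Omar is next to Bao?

24

Treat {Quinn,Cleo} as one block (2 orders) and {Omar,Bao} as another (2 orders).
That leaves 3 units to arrange: 2 × 2 × 3! = 4 × 6 = 24.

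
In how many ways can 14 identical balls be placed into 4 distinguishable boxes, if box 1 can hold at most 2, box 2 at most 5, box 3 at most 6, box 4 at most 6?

By stars and bars, unrestricted non-negative solutions to x_1+…+x_4 = 14 number C(14+3,3) = 680.
Subtract solutions that violate a single cap (substitute x_i' = x_i − (cap_i+1)): x_1 ≥ 3 gives C(14,3) = 364; x_2 ≥ 6 gives C(11,3) = 165; x_3 ≥ 7 gives C(10,3) = 120; x_4 ≥ 7 gives C(10,3) = 120. Together 769.
Add back pairs where two caps are both exceeded: 56 + 35 + 35 + 4 + 4 + 1 = 135.
By inclusion–exclusion the count is 680 − 769 + 135 = 46.

46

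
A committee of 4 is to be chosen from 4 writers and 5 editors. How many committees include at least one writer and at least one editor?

Unrestricted: C(9,4) = 126 ways to pick any 4 of the 9.
Subtract selections that omit an entire group: no writers → C(5,4) = 5; no editors → C(4,4) = 1.
Both groups omitted at once is impossible, so 126 − 6 = 120.

120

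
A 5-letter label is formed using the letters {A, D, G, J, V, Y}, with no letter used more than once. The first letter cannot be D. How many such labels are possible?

600

The first letter has 6−1 = 5 choices (anything except D).
The remaining 4 letters are filled from the other 5 symbols without repetition: 5 × 4 × 3 × 2 = 120.
Total: 5 × 120 = 600.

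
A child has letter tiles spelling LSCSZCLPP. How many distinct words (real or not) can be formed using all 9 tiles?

22680

The 9 letters of LSCSZCLPP have repeats: C appearing twice, L appearing twice, P appearing twice, and S appearing twice.
So there are 9! / (2!·2!·2!·2!) = 22680 distinguishable arrangements.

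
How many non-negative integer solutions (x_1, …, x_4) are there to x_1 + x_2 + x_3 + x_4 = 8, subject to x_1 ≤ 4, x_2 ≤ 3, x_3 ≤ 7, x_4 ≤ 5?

Without the upper bounds there are C(11,3) = 165 ways to split 8 among 4 variables.
Subtract solutions that violate a single cap (substitute x_i' = x_i − (cap_i+1)): x_1 ≥ 5 gives C(6,3) = 20; x_2 ≥ 4 gives C(7,3) = 35; x_3 ≥ 8 gives C(3,3) = 1; x_4 ≥ 6 gives C(5,3) = 10. Together 66.
No two caps can be exceeded simultaneously, so the pair terms are all 0.
By inclusion–exclusion the count is 165 − 66 + 0 = 99.

99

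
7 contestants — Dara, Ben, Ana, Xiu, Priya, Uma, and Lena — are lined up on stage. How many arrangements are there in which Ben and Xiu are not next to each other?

3600

There are 7! = 5040 arrangements in all. If Ben and Xiu are adjacent, merging them into one block gives 2·(6)! = 1440 arrangements.
So 5040 − 1440 = 3600 arrangements keep them apart.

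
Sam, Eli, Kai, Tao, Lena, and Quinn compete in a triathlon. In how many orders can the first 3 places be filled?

This is an ordered selection of 3 from 6: P(6,3).
That gives 6 × 5 × 4 = 120.

120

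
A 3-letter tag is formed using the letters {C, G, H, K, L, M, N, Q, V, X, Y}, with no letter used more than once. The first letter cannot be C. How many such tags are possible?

900

The first letter has 11−1 = 10 choices (anything except C).
The remaining 2 letters are filled from the other 10 symbols without repetition: 10 × 9 = 90.
Total: 10 × 90 = 900.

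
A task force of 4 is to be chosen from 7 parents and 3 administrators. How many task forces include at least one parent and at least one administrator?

With no constraint there are C(10,4) = 210 possible selections.
Subtract selections that omit an entire group: no parents → C(3,4) = 0; no administrators → C(7,4) = 35.
Both groups omitted at once is impossible, so 210 − 35 = 175.

175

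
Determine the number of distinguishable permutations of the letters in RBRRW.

20

RBRRW has 5 letters with R appearing 3 times.
The number of distinct arrangements is 5!/(3!) = 120/6 = 20.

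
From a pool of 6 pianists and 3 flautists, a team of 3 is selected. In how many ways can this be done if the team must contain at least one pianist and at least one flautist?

Unrestricted: C(9,3) = 84 ways to pick any 3 of the 9.
Selections missing a whole group: no pianists → C(3,3) = 1; no flautists → C(6,3) = 20.
Both groups omitted at once is impossible, so 84 − 21 = 63.

63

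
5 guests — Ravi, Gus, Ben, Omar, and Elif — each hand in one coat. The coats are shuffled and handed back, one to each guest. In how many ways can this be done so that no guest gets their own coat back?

44

This is the derangement count D_5: permutations of 5 items with no fixed point.
By inclusion–exclusion this is Σ_{j=0}^{5} (−1)^j C(5,j)·(5−j)!.
Computing: 120 − 120 + 60 − 20 + 5 − 1 = 44.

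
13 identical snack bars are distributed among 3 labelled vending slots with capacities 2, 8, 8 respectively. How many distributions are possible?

By stars and bars, unrestricted non-negative solutions to x_1+…+x_3 = 13 number C(13+2,2) = 105.
Subtract solutions that violate a single cap (substitute x_i' = x_i − (cap_i+1)): x_1 ≥ 3 gives C(12,2) = 66; x_2 ≥ 9 gives C(6,2) = 15; x_3 ≥ 9 gives C(6,2) = 15. Together 96.
Add back pairs where two caps are both exceeded: 3 + 3 + 0 = 6.
By inclusion–exclusion the count is 105 − 96 + 6 = 15.

15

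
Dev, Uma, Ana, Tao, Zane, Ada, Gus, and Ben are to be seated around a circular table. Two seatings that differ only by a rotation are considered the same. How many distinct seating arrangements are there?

Seat Dev anywhere (absorbing the rotational symmetry), then permute the other 7: (7)! = 5040.

5040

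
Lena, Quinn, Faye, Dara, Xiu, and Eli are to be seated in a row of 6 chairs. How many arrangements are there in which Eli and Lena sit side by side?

Glue Eli and Lena into one block (2 internal orders), leaving 5 units to arrange in a row.
That gives 2 × 5! = 2 × 120 = 240.

240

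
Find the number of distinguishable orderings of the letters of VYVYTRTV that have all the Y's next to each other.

420

Treat the 2 copies of Y as a single block. The multiset to arrange is then {YY, R, T, T, V, V, V}, 7 items in all.
That gives (7)!/(3!·2!) = 420 arrangements.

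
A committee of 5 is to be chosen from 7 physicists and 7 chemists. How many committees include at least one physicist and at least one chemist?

Total 5-person selections from all 14: C(14,5) = 2002.
Subtract selections that omit an entire group: no physicists → C(7,5) = 21; no chemists → C(7,5) = 21.
Both groups omitted at once is impossible, so 2002 − 42 = 1960.

1960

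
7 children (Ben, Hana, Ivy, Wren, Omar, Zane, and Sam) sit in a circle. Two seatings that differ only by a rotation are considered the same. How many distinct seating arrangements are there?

720

Fix one person's seat to break rotational symmetry; the remaining 6 people can be arranged in (6)! = 720 ways.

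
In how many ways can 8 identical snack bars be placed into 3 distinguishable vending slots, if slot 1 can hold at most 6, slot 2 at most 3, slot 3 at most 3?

13

Ignoring the caps, the number of non-negative solutions to x_1+…+x_3 = 8 is C(10,2) = 45.
Subtract solutions that violate a single cap (substitute x_i' = x_i − (cap_i+1)): x_1 ≥ 7 gives C(3,2) = 3; x_2 ≥ 4 gives C(6,2) = 15; x_3 ≥ 4 gives C(6,2) = 15. Together 33.
Add back pairs where two caps are both exceeded: 0 + 0 + 1 = 1.
By inclusion–exclusion the count is 45 − 33 + 1 = 13.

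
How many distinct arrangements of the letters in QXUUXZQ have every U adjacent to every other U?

Treat the 2 copies of U as a single block. The multiset to arrange is then {UU, Q, Q, X, X, Z}, 6 items in all.
That gives (6)!/(2!·2!) = 180 arrangements.

180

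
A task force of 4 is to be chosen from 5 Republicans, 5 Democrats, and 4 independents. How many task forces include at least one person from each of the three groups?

550

With no constraint there are C(14,4) = 1001 possible selections.
Subtract selections that omit an entire group: no Republicans → C(9,4) = 126; no Democrats → C(9,4) = 126; no independents → C(10,4) = 210.
Add back selections omitting two groups (i.e. drawn from a single group): C(5,4) + C(5,4) + C(4,4) = 11.
By inclusion–exclusion: 1001 − 462 + 11 = 550.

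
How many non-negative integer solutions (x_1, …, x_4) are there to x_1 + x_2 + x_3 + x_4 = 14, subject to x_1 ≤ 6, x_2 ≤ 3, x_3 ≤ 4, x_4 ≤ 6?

51

Without the upper bounds there are C(17,3) = 680 ways to split 14 among 4 variables.
Subtract solutions that violate a single cap (substitute x_i' = x_i − (cap_i+1)): x_1 ≥ 7 gives C(10,3) = 120; x_2 ≥ 4 gives C(13,3) = 286; x_3 ≥ 5 gives C(12,3) = 220; x_4 ≥ 7 gives C(10,3) = 120. Together 746.
Add back pairs where two caps are both exceeded: 20 + 10 + 1 + 56 + 20 + 10 = 117.
By inclusion–exclusion the count is 680 − 746 + 117 = 51.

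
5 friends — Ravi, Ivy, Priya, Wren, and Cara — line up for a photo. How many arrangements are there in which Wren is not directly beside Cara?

There are 5! = 120 arrangements in all. If Wren and Cara are adjacent, merging them into one block gives 2·(4)! = 48 arrangements.
Complementary counting: 120 − 48 = 72.

72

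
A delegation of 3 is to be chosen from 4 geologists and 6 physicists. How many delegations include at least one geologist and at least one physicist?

With no constraint there are C(10,3) = 120 possible selections.
Selections missing a whole group: no geologists → C(6,3) = 20; no physicists → C(4,3) = 4.
Both groups omitted at once is impossible, so 120 − 24 = 96.

96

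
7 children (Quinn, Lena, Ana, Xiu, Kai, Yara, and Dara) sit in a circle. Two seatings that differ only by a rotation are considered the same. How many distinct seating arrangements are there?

720

Seat Quinn anywhere (absorbing the rotational symmetry), then permute the other 6: (6)! = 720.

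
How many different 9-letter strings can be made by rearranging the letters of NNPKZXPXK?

22680

Letter multiplicities in NNPKZXPXK: K×2, N×2, P×2, X×2, Z×1.
So there are 9! / (2!·2!·2!·2!) = 22680 distinguishable arrangements.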